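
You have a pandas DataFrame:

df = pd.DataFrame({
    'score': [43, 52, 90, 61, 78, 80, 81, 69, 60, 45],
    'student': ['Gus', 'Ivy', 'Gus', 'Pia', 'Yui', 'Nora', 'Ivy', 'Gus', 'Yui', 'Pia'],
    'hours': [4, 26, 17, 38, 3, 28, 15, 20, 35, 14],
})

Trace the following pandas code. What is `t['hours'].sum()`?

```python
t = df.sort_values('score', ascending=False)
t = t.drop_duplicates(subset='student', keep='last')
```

107

sort by score descending:
   score student  hours
2     90     Gus     17
6     81     Ivy     15
5     80    Nora     28
4     78     Yui      3
7     69     Gus     20
3     61     Pia     38
8     60     Yui     35
1     52     Ivy     26
9     45     Pia     14
0     43     Gus      4
drop duplicate student (keep=last):
   score student  hours
5     80    Nora     28
8     60     Yui     35
1     52     Ivy     26
9     45     Pia     14
0     43     Gus      4
Reading off the sum of column 'hours', we get 107.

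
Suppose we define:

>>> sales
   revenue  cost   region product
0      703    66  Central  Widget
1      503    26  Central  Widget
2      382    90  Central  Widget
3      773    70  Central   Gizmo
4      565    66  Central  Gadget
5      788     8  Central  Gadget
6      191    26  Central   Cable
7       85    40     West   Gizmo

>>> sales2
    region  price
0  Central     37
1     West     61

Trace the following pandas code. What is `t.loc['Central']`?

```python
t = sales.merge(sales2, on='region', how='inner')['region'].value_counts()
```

merge on 'region' (how='inner') → 8 rows:
   revenue  cost   region product  price
0      703    66  Central  Widget     37
1      503    26  Central  Widget     37
2      382    90  Central  Widget     37
3      773    70  Central   Gizmo     37
4      565    66  Central  Gadget     37
5      788     8  Central  Gadget     37
6      191    26  Central   Cable     37
7       85    40     West   Gizmo     61
value_counts of region:
region
Central    7
West       1
Name: count, dtype: int64
So loc['Central'] = 7.

7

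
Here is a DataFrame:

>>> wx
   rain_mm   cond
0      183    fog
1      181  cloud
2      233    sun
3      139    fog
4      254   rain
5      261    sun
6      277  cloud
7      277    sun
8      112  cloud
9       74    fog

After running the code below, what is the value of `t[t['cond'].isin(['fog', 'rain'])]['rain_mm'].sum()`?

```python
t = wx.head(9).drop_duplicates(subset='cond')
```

437

take first 9 rows:
   rain_mm   cond
0      183    fog
1      181  cloud
2      233    sun
3      139    fog
4      254   rain
5      261    sun
6      277  cloud
7      277    sun
8      112  cloud
drop duplicate cond (keep=first):
   rain_mm   cond
0      183    fog
1      181  cloud
2      233    sun
4      254   rain
filter rows where cond in ['fog', 'rain']:
   rain_mm  cond
0      183   fog
4      254  rain
So sum() = 437.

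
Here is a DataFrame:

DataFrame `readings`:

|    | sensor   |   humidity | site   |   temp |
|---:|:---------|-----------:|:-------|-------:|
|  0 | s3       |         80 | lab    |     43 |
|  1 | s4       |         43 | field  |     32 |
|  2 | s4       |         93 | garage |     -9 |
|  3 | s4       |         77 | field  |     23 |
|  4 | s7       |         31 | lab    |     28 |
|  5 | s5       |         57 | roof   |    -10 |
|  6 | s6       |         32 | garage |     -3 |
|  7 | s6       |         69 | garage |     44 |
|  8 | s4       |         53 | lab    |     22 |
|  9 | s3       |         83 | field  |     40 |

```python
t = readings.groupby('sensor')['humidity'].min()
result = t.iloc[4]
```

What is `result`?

31

group by sensor, min of humidity:
sensor
s3    80
s4    43
s5    57
s6    32
s7    31
Name: humidity, dtype: int64
The value at position 4 is 31.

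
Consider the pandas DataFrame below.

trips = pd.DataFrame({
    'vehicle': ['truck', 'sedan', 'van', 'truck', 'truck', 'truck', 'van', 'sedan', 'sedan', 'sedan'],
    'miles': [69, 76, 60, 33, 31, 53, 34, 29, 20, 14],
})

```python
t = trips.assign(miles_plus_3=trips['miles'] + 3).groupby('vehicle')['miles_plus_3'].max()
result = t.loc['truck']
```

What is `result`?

72

add column miles_plus_3 = trips['miles'] + 3:
  vehicle  miles  miles_plus_3
0   truck     69            72
1   sedan     76            79
2     van     60            63
3   truck     33            36
4   truck     31            34
5   truck     53            56
6     van     34            37
7   sedan     29            32
8   sedan     20            23
9   sedan     14            17
group by vehicle, max of miles_plus_3:
vehicle
sedan    79
truck    72
van      63
Name: miles_plus_3, dtype: int64
Reading off the value at index 'truck', we get 72.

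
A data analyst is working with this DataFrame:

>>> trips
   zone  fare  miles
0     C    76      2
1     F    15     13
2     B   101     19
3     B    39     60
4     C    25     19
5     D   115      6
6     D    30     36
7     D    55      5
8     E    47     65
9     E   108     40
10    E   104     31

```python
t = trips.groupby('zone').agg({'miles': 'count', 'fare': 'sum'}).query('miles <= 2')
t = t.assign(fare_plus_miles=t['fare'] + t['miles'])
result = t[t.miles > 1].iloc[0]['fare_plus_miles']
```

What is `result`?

group by zone: count(miles), sum(fare):
      miles  fare
zone             
B         2   140
C         2   101
D         3   200
E         3   259
F         1    15
filter rows where miles <= 2:
      miles  fare
zone             
B         2   140
C         2   101
F         1    15
add column fare_plus_miles = t['fare'] + t['miles']:
      miles  fare  fare_plus_miles
zone                              
B         2   140              142
C         2   101              103
F         1    15               16
filter rows where miles > 1:
      miles  fare  fare_plus_miles
zone                              
B         2   140              142
C         2   101              103
value at position 0, column 'fare_plus_miles' → 142

142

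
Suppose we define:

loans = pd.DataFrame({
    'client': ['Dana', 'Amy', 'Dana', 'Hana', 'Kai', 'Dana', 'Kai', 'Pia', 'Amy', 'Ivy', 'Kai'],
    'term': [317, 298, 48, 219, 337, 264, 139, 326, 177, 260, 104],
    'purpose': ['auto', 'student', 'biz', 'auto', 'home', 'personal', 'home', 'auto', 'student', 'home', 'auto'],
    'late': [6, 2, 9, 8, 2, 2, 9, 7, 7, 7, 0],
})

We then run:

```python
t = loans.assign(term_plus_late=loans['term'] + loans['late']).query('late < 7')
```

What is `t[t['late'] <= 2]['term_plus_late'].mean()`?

252.25

add column term_plus_late = loans['term'] + loans['late']:
   client  term   purpose  late  term_plus_late
0    Dana   317      auto     6             323
1     Amy   298   student     2             300
2    Dana    48       biz     9              57
3    Hana   219      auto     8             227
4     Kai   337      home     2             339
5    Dana   264  personal     2             266
6     Kai   139      home     9             148
7     Pia   326      auto     7             333
8     Amy   177   student     7             184
9     Ivy   260      home     7             267
10    Kai   104      auto     0             104
filter rows where late < 7:
   client  term   purpose  late  term_plus_late
0    Dana   317      auto     6             323
1     Amy   298   student     2             300
4     Kai   337      home     2             339
5    Dana   264  personal     2             266
10    Kai   104      auto     0             104
filter rows where late <= 2:
   client  term   purpose  late  term_plus_late
1     Amy   298   student     2             300
4     Kai   337      home     2             339
5    Dana   264  personal     2             266
10    Kai   104      auto     0             104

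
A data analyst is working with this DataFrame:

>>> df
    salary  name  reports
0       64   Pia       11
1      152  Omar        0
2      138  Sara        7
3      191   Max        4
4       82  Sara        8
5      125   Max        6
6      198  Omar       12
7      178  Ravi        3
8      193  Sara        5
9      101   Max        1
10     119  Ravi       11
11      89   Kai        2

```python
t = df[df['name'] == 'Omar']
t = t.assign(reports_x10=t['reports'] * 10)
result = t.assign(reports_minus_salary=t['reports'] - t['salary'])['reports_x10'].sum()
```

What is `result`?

120

filter rows where name == 'Omar':
   salary  name  reports
1     152  Omar        0
6     198  Omar       12
add column reports_x10 = t['reports'] * 10:
   salary  name  reports  reports_x10
1     152  Omar        0            0
6     198  Omar       12          120
add column reports_minus_salary = t['reports'] - t['salary']:
   salary  name  reports  reports_x10  reports_minus_salary
1     152  Omar        0            0                  -152
6     198  Omar       12          120                  -186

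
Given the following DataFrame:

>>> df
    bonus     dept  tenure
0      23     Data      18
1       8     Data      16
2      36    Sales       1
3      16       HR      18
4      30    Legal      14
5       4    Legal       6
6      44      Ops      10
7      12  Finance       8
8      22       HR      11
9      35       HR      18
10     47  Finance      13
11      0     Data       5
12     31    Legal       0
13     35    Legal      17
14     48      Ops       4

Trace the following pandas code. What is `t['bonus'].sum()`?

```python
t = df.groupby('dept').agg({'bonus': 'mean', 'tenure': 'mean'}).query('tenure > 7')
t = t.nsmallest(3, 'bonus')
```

group by dept: mean(bonus), mean(tenure):
             bonus     tenure
dept                         
Data     10.333333  13.000000
Finance  29.500000  10.500000
HR       24.333333  15.666667
Legal    25.000000   9.250000
Ops      46.000000   7.000000
Sales    36.000000   1.000000
filter rows where tenure > 7:
             bonus     tenure
dept                         
Data     10.333333  13.000000
Finance  29.500000  10.500000
HR       24.333333  15.666667
Legal    25.000000   9.250000
take 3 rows with smallest bonus:
           bonus     tenure
dept                       
Data   10.333333  13.000000
HR     24.333333  15.666667
Legal  25.000000   9.250000
Finally, sum of column 'bonus' = 59.6666666667.

59.6666666667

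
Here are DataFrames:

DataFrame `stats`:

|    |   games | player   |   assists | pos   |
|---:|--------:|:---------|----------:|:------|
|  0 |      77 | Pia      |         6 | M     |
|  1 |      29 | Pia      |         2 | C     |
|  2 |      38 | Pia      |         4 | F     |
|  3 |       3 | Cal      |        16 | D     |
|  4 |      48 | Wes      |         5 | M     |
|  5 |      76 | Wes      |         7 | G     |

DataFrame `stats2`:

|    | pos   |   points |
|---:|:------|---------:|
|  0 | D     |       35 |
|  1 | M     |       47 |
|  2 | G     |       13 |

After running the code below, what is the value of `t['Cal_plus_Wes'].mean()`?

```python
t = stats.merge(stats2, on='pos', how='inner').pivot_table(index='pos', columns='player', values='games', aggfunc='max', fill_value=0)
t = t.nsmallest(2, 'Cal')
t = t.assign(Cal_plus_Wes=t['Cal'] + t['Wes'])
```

62.0

merge on 'pos' (how='inner') → 4 rows:
   games player  assists pos  points
0     77    Pia        6   M      47
1      3    Cal       16   D      35
2     48    Wes        5   M      47
3     76    Wes        7   G      13
pivot: rows=pos, cols=player, max(games):
player  Cal  Pia  Wes
pos                  
D         3    0    0
G         0    0   76
M         0   77   48
take 2 rows with smallest Cal:
player  Cal  Pia  Wes
pos                  
G         0    0   76
M         0   77   48
add column Cal_plus_Wes = t['Cal'] + t['Wes']:
player  Cal  Pia  Wes  Cal_plus_Wes
pos                                
G         0    0   76            76
M         0   77   48            48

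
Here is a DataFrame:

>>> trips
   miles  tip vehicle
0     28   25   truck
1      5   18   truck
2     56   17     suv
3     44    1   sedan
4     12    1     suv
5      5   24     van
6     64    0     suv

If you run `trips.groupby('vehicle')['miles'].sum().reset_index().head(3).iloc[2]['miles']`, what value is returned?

33

group by vehicle, sum of miles:
vehicle
sedan     44
suv      132
truck     33
van        5
Name: miles, dtype: int64
reset_index():
  vehicle  miles
0   sedan     44
1     suv    132
2   truck     33
3     van      5
take first 3 rows:
  vehicle  miles
0   sedan     44
1     suv    132
2   truck     33
The value at position 2, column 'miles' is 33.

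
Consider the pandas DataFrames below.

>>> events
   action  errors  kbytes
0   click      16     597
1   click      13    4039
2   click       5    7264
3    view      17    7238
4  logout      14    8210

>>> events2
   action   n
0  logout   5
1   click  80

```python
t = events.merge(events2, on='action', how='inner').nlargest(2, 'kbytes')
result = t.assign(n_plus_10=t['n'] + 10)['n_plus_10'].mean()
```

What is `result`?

52.5

merge on 'action' (how='inner') → 4 rows:
   action  errors  kbytes   n
0   click      16     597  80
1   click      13    4039  80
2   click       5    7264  80
3  logout      14    8210   5
take 2 rows with largest kbytes:
   action  errors  kbytes   n
3  logout      14    8210   5
2   click       5    7264  80
add column n_plus_10 = t['n'] + 10:
   action  errors  kbytes   n  n_plus_10
3  logout      14    8210   5         15
2   click       5    7264  80         90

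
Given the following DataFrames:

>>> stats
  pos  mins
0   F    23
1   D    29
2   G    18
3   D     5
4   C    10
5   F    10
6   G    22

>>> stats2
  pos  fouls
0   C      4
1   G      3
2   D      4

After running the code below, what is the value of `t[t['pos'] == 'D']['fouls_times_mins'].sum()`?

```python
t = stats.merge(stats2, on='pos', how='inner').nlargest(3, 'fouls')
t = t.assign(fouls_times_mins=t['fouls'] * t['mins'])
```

136

merge on 'pos' (how='inner') → 5 rows:
  pos  mins  fouls
0   D    29      4
1   G    18      3
2   D     5      4
3   C    10      4
4   G    22      3
take 3 rows with largest fouls:
  pos  mins  fouls
0   D    29      4
2   D     5      4
3   C    10      4
add column fouls_times_mins = t['fouls'] * t['mins']:
  pos  mins  fouls  fouls_times_mins
0   D    29      4               116
2   D     5      4                20
3   C    10      4                40
filter rows where pos == 'D':
  pos  mins  fouls  fouls_times_mins
0   D    29      4               116
2   D     5      4                20
sum of column 'fouls_times_mins' → 136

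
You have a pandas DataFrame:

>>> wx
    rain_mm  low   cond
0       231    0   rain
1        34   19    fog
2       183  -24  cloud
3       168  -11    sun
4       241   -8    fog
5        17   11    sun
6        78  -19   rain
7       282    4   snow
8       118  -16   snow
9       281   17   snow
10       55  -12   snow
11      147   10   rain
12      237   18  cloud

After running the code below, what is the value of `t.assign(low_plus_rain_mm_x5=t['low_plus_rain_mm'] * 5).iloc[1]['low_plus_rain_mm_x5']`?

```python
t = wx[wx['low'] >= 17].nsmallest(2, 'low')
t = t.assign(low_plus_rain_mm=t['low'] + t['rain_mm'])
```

filter rows where low >= 17:
    rain_mm  low   cond
1        34   19    fog
9       281   17   snow
12      237   18  cloud
take 2 rows with smallest low:
    rain_mm  low   cond
9       281   17   snow
12      237   18  cloud
add column low_plus_rain_mm = t['low'] + t['rain_mm']:
    rain_mm  low   cond  low_plus_rain_mm
9       281   17   snow               298
12      237   18  cloud               255
add column low_plus_rain_mm_x5 = t['low_plus_rain_mm'] * 5:
    rain_mm  low   cond  low_plus_rain_mm  low_plus_rain_mm_x5
9       281   17   snow               298                 1490
12      237   18  cloud               255                 1275
Hence 1275.

1275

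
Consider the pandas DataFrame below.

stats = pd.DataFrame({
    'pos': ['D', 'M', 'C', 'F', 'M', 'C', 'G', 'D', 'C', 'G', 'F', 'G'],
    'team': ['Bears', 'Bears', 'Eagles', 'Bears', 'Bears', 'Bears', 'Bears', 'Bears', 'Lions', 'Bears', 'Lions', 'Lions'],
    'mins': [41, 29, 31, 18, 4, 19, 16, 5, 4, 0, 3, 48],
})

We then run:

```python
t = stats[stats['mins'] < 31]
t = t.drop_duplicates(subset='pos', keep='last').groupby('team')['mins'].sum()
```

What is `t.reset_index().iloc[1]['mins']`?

filter rows where mins < 31:
   pos   team  mins
1    M  Bears    29
3    F  Bears    18
4    M  Bears     4
5    C  Bears    19
6    G  Bears    16
7    D  Bears     5
8    C  Lions     4
9    G  Bears     0
10   F  Lions     3
drop duplicate pos (keep=last):
   pos   team  mins
4    M  Bears     4
7    D  Bears     5
8    C  Lions     4
9    G  Bears     0
10   F  Lions     3
group by team, sum of mins:
team
Bears    9
Lions    7
Name: mins, dtype: int64
reset_index():
    team  mins
0  Bears     9
1  Lions     7
Reading off the value at position 1, column 'mins', we get 7.

7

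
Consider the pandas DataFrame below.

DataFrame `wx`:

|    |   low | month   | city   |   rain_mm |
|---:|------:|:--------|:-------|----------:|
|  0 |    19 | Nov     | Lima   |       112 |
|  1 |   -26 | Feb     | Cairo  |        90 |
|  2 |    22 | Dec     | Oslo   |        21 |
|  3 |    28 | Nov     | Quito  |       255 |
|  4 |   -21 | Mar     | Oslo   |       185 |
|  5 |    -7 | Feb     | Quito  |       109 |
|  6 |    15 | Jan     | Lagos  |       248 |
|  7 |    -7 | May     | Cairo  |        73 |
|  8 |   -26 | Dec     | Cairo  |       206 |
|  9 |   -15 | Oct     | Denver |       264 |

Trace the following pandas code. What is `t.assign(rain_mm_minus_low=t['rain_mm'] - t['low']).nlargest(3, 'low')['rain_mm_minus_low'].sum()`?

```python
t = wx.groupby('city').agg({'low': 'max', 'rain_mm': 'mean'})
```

group by city: max(low), mean(rain_mm):
        low  rain_mm
city                
Cairo    -7    123.0
Denver  -15    264.0
Lagos    15    248.0
Lima     19    112.0
Oslo     22    103.0
Quito    28    182.0
add column rain_mm_minus_low = t['rain_mm'] - t['low']:
        low  rain_mm  rain_mm_minus_low
city                                   
Cairo    -7    123.0              130.0
Denver  -15    264.0              279.0
Lagos    15    248.0              233.0
Lima     19    112.0               93.0
Oslo     22    103.0               81.0
Quito    28    182.0              154.0
take 3 rows with largest low:
       low  rain_mm  rain_mm_minus_low
city                                  
Quito   28    182.0              154.0
Oslo    22    103.0               81.0
Lima    19    112.0               93.0

328.0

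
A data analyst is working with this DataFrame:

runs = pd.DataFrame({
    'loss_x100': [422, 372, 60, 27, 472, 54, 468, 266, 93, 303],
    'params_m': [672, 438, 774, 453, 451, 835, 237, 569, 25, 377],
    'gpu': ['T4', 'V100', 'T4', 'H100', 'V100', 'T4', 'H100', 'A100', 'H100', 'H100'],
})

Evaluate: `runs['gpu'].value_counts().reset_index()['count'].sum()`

10

value_counts of gpu:
gpu
H100    4
T4      3
V100    2
A100    1
Name: count, dtype: int64
reset_index():
    gpu  count
0  H100      4
1    T4      3
2  V100      2
3  A100      1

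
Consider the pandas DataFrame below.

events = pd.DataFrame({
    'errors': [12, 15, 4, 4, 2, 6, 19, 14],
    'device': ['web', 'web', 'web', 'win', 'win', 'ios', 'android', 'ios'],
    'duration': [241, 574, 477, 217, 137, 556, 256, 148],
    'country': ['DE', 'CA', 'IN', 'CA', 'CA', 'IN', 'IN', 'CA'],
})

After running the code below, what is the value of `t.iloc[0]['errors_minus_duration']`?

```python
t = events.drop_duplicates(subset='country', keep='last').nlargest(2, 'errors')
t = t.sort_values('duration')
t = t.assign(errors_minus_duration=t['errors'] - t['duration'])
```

drop duplicate country (keep=last):
   errors   device  duration country
0      12      web       241      DE
6      19  android       256      IN
7      14      ios       148      CA
take 2 rows with largest errors:
   errors   device  duration country
6      19  android       256      IN
7      14      ios       148      CA
sort by duration:
   errors   device  duration country
7      14      ios       148      CA
6      19  android       256      IN
add column errors_minus_duration = t['errors'] - t['duration']:
   errors   device  duration country  errors_minus_duration
7      14      ios       148      CA                   -134
6      19  android       256      IN                   -237
Then the value at position 0, column 'errors_minus_duration': -134

-134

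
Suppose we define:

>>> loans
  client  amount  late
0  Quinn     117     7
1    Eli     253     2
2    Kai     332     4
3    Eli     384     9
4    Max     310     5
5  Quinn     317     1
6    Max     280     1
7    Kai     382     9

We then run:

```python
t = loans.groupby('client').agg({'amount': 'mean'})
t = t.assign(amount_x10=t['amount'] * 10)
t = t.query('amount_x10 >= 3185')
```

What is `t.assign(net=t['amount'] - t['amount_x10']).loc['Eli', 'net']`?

-2866.5

group by client, mean of amount:
        amount
client        
Eli      318.5
Kai      357.0
Max      295.0
Quinn    217.0
add column amount_x10 = t['amount'] * 10:
        amount  amount_x10
client                    
Eli      318.5      3185.0
Kai      357.0      3570.0
Max      295.0      2950.0
Quinn    217.0      2170.0
filter rows where amount_x10 >= 3185:
        amount  amount_x10
client                    
Eli      318.5      3185.0
Kai      357.0      3570.0
add column net = t['amount'] - t['amount_x10']:
        amount  amount_x10     net
client                            
Eli      318.5      3185.0 -2866.5
Kai      357.0      3570.0 -3213.0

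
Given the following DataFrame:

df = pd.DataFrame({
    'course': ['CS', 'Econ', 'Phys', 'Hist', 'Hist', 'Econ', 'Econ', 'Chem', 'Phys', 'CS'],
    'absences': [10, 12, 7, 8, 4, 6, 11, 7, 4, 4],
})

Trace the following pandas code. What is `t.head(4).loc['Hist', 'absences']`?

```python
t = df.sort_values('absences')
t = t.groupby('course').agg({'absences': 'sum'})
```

12

sort by absences:
  course  absences
4   Hist         4
8   Phys         4
9     CS         4
5   Econ         6
2   Phys         7
7   Chem         7
3   Hist         8
0     CS        10
6   Econ        11
1   Econ        12
group by course, sum of absences:
        absences
course          
CS            14
Chem           7
Econ          29
Hist          12
Phys          11
take first 4 rows:
        absences
course          
CS            14
Chem           7
Econ          29
Hist          12
The value at row 'Hist', column 'absences' is 12.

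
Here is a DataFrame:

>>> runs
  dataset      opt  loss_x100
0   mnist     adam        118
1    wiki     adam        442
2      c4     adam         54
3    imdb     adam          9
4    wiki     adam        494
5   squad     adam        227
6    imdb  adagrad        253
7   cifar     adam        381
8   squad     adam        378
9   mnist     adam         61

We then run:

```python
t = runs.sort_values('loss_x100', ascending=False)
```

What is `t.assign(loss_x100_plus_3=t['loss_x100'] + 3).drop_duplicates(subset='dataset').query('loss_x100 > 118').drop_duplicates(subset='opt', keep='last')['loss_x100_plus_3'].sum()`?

sort by loss_x100 descending:
  dataset      opt  loss_x100
4    wiki     adam        494
1    wiki     adam        442
7   cifar     adam        381
8   squad     adam        378
6    imdb  adagrad        253
5   squad     adam        227
0   mnist     adam        118
9   mnist     adam         61
2      c4     adam         54
3    imdb     adam          9
add column loss_x100_plus_3 = t['loss_x100'] + 3:
  dataset      opt  loss_x100  loss_x100_plus_3
4    wiki     adam        494               497
1    wiki     adam        442               445
7   cifar     adam        381               384
8   squad     adam        378               381
6    imdb  adagrad        253               256
5   squad     adam        227               230
0   mnist     adam        118               121
9   mnist     adam         61                64
2      c4     adam         54                57
3    imdb     adam          9                12
drop duplicate dataset (keep=first):
  dataset      opt  loss_x100  loss_x100_plus_3
4    wiki     adam        494               497
7   cifar     adam        381               384
8   squad     adam        378               381
6    imdb  adagrad        253               256
0   mnist     adam        118               121
2      c4     adam         54                57
filter rows where loss_x100 > 118:
  dataset      opt  loss_x100  loss_x100_plus_3
4    wiki     adam        494               497
7   cifar     adam        381               384
8   squad     adam        378               381
6    imdb  adagrad        253               256
drop duplicate opt (keep=last):
  dataset      opt  loss_x100  loss_x100_plus_3
8   squad     adam        378               381
6    imdb  adagrad        253               256

637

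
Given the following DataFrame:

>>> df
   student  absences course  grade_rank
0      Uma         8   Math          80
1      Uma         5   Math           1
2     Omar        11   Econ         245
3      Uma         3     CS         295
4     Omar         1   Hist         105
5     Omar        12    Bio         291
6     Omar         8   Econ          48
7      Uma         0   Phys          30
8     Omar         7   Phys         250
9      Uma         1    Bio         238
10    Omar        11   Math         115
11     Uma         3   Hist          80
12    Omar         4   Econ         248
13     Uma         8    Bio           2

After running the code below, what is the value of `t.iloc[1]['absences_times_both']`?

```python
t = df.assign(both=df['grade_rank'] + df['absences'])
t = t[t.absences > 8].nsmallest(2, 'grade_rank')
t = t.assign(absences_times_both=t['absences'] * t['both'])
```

add column both = df['grade_rank'] + df['absences']:
   student  absences course  grade_rank  both
0      Uma         8   Math          80    88
1      Uma         5   Math           1     6
2     Omar        11   Econ         245   256
3      Uma         3     CS         295   298
4     Omar         1   Hist         105   106
5     Omar        12    Bio         291   303
6     Omar         8   Econ          48    56
7      Uma         0   Phys          30    30
8     Omar         7   Phys         250   257
9      Uma         1    Bio         238   239
10    Omar        11   Math         115   126
11     Uma         3   Hist          80    83
12    Omar         4   Econ         248   252
13     Uma         8    Bio           2    10
filter rows where absences > 8:
   student  absences course  grade_rank  both
2     Omar        11   Econ         245   256
5     Omar        12    Bio         291   303
10    Omar        11   Math         115   126
take 2 rows with smallest grade_rank:
   student  absences course  grade_rank  both
10    Omar        11   Math         115   126
2     Omar        11   Econ         245   256
add column absences_times_both = t['absences'] * t['both']:
   student  absences course  grade_rank  both  absences_times_both
10    Omar        11   Math         115   126                 1386
2     Omar        11   Econ         245   256                 2816

2816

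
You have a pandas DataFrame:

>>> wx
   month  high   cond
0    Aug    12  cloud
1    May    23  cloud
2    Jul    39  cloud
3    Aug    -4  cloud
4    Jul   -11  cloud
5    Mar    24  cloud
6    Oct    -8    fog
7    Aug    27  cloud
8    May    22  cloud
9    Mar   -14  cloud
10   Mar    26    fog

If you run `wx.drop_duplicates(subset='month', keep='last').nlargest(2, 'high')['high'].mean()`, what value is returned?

drop duplicate month (keep=last):
   month  high   cond
4    Jul   -11  cloud
6    Oct    -8    fog
7    Aug    27  cloud
8    May    22  cloud
10   Mar    26    fog
take 2 rows with largest high:
   month  high   cond
7    Aug    27  cloud
10   Mar    26    fog
The mean of column 'high' is 26.5.

26.5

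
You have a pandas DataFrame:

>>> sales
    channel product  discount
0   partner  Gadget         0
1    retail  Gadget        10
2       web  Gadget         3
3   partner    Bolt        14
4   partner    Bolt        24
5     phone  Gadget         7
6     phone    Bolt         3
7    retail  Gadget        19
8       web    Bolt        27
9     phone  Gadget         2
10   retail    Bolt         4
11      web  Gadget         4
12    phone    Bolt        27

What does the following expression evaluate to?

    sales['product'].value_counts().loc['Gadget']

value_counts of product:
product
Gadget    7
Bolt      6
Name: count, dtype: int64

7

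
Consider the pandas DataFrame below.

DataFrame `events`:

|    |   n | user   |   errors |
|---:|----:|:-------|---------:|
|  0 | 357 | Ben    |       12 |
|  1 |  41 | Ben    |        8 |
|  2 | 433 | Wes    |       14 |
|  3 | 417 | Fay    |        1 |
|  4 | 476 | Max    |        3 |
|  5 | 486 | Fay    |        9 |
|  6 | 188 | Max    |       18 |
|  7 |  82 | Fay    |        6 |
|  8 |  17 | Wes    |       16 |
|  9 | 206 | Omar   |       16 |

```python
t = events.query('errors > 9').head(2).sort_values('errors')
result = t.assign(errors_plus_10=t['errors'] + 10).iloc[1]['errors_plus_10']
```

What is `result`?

24

filter rows where errors > 9:
     n  user  errors
0  357   Ben      12
2  433   Wes      14
6  188   Max      18
8   17   Wes      16
9  206  Omar      16
take first 2 rows:
     n user  errors
0  357  Ben      12
2  433  Wes      14
sort by errors:
     n user  errors
0  357  Ben      12
2  433  Wes      14
add column errors_plus_10 = t['errors'] + 10:
     n user  errors  errors_plus_10
0  357  Ben      12              22
2  433  Wes      14              24
Taking the value at position 1, column 'errors_plus_10' gives 24.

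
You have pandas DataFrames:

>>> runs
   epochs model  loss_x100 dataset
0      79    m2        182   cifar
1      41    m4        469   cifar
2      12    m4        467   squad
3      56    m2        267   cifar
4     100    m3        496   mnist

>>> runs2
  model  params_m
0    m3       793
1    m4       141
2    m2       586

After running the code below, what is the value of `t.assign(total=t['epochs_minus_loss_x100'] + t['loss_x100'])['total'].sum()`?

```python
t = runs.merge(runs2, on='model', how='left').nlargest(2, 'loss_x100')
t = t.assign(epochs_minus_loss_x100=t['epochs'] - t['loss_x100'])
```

merge on 'model' (how='left') → 5 rows:
   epochs model  loss_x100 dataset  params_m
0      79    m2        182   cifar       586
1      41    m4        469   cifar       141
2      12    m4        467   squad       141
3      56    m2        267   cifar       586
4     100    m3        496   mnist       793
take 2 rows with largest loss_x100:
   epochs model  loss_x100 dataset  params_m
4     100    m3        496   mnist       793
1      41    m4        469   cifar       141
add column epochs_minus_loss_x100 = t['epochs'] - t['loss_x100']:
   epochs model  loss_x100 dataset  params_m  epochs_minus_loss_x100
4     100    m3        496   mnist       793                    -396
1      41    m4        469   cifar       141                    -428
add column total = t['epochs_minus_loss_x100'] + t['loss_x100']:
   epochs model  loss_x100 dataset  params_m  epochs_minus_loss_x100  total
4     100    m3        496   mnist       793                    -396    100
1      41    m4        469   cifar       141                    -428     41

141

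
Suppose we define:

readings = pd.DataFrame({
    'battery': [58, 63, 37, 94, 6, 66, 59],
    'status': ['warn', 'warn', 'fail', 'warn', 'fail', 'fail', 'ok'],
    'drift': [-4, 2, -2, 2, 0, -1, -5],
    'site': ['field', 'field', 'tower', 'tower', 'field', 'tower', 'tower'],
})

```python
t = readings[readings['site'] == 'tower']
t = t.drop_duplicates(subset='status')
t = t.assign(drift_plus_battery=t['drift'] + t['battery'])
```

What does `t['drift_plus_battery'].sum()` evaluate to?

filter rows where site == 'tower':
   battery status  drift   site
2       37   fail     -2  tower
3       94   warn      2  tower
5       66   fail     -1  tower
6       59     ok     -5  tower
drop duplicate status (keep=first):
   battery status  drift   site
2       37   fail     -2  tower
3       94   warn      2  tower
6       59     ok     -5  tower
add column drift_plus_battery = t['drift'] + t['battery']:
   battery status  drift   site  drift_plus_battery
2       37   fail     -2  tower                  35
3       94   warn      2  tower                  96
6       59     ok     -5  tower                  54
Taking the sum of column 'drift_plus_battery' gives 185.

185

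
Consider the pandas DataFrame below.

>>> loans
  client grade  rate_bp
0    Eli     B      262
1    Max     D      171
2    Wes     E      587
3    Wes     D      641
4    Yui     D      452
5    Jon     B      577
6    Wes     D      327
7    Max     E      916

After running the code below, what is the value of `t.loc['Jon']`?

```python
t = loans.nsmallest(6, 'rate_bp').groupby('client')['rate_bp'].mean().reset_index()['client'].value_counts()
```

take 6 rows with smallest rate_bp:
  client grade  rate_bp
1    Max     D      171
0    Eli     B      262
6    Wes     D      327
4    Yui     D      452
5    Jon     B      577
2    Wes     E      587
group by client, mean of rate_bp:
client
Eli    262.0
Jon    577.0
Max    171.0
Wes    457.0
Yui    452.0
Name: rate_bp, dtype: float64
reset_index():
  client  rate_bp
0    Eli    262.0
1    Jon    577.0
2    Max    171.0
3    Wes    457.0
4    Yui    452.0
value_counts of client:
client
Eli    1
Jon    1
Max    1
Wes    1
Yui    1
Name: count, dtype: int64
Hence 1.

1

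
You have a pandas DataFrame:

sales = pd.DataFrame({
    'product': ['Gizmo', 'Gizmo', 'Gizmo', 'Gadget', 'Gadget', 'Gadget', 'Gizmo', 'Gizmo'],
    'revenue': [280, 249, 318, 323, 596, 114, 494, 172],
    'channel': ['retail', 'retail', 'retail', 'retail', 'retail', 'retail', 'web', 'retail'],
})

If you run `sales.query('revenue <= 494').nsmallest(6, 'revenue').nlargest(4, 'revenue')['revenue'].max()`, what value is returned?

filter rows where revenue <= 494:
  product  revenue channel
0   Gizmo      280  retail
1   Gizmo      249  retail
2   Gizmo      318  retail
3  Gadget      323  retail
5  Gadget      114  retail
6   Gizmo      494     web
7   Gizmo      172  retail
take 6 rows with smallest revenue:
  product  revenue channel
5  Gadget      114  retail
7   Gizmo      172  retail
1   Gizmo      249  retail
0   Gizmo      280  retail
2   Gizmo      318  retail
3  Gadget      323  retail
take 4 rows with largest revenue:
  product  revenue channel
3  Gadget      323  retail
2   Gizmo      318  retail
0   Gizmo      280  retail
1   Gizmo      249  retail

323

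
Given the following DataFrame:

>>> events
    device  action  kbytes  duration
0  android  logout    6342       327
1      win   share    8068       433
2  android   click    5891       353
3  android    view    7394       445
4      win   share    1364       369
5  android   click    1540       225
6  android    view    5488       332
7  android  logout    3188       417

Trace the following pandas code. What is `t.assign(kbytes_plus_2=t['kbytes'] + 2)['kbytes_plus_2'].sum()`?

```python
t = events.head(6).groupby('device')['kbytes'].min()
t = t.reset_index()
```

take first 6 rows:
    device  action  kbytes  duration
0  android  logout    6342       327
1      win   share    8068       433
2  android   click    5891       353
3  android    view    7394       445
4      win   share    1364       369
5  android   click    1540       225
group by device, min of kbytes:
device
android    1540
win        1364
Name: kbytes, dtype: int64
reset_index():
    device  kbytes
0  android    1540
1      win    1364
add column kbytes_plus_2 = t['kbytes'] + 2:
    device  kbytes  kbytes_plus_2
0  android    1540           1542
1      win    1364           1366
The sum of column 'kbytes_plus_2' is 2908.

2908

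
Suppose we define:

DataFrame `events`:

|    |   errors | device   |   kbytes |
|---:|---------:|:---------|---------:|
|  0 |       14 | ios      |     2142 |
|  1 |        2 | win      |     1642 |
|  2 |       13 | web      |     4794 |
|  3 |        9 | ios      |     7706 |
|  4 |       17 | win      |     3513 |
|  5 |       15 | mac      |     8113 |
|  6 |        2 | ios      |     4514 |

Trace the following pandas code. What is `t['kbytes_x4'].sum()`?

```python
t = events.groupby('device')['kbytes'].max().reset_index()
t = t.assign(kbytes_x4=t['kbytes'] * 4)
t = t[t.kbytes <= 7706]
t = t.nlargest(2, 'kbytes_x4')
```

group by device, max of kbytes:
device
ios    7706
mac    8113
web    4794
win    3513
Name: kbytes, dtype: int64
reset_index():
  device  kbytes
0    ios    7706
1    mac    8113
2    web    4794
3    win    3513
add column kbytes_x4 = t['kbytes'] * 4:
  device  kbytes  kbytes_x4
0    ios    7706      30824
1    mac    8113      32452
2    web    4794      19176
3    win    3513      14052
filter rows where kbytes <= 7706:
  device  kbytes  kbytes_x4
0    ios    7706      30824
2    web    4794      19176
3    win    3513      14052
take 2 rows with largest kbytes_x4:
  device  kbytes  kbytes_x4
0    ios    7706      30824
2    web    4794      19176
Reading off the sum of column 'kbytes_x4', we get 50000.

50000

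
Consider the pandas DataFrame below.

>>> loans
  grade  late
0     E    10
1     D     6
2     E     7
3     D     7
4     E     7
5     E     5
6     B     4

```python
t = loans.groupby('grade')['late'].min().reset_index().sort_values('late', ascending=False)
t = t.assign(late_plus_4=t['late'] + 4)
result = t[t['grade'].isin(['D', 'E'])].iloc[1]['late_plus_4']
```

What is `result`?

9

group by grade, min of late:
grade
B    4
D    6
E    5
Name: late, dtype: int64
reset_index():
  grade  late
0     B     4
1     D     6
2     E     5
sort by late descending:
  grade  late
1     D     6
2     E     5
0     B     4
add column late_plus_4 = t['late'] + 4:
  grade  late  late_plus_4
1     D     6           10
2     E     5            9
0     B     4            8
filter rows where grade in ['D', 'E']:
  grade  late  late_plus_4
1     D     6           10
2     E     5            9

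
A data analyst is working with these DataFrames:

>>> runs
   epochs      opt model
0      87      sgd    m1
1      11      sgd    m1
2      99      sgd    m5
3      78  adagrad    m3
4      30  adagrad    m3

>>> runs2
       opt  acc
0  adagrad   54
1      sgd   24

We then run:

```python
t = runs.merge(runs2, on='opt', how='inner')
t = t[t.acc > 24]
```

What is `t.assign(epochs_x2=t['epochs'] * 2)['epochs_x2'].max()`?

156

merge on 'opt' (how='inner') → 5 rows:
   epochs      opt model  acc
0      87      sgd    m1   24
1      11      sgd    m1   24
2      99      sgd    m5   24
3      78  adagrad    m3   54
4      30  adagrad    m3   54
filter rows where acc > 24:
   epochs      opt model  acc
3      78  adagrad    m3   54
4      30  adagrad    m3   54
add column epochs_x2 = t['epochs'] * 2:
   epochs      opt model  acc  epochs_x2
3      78  adagrad    m3   54        156
4      30  adagrad    m3   54         60
max of column 'epochs_x2' → 156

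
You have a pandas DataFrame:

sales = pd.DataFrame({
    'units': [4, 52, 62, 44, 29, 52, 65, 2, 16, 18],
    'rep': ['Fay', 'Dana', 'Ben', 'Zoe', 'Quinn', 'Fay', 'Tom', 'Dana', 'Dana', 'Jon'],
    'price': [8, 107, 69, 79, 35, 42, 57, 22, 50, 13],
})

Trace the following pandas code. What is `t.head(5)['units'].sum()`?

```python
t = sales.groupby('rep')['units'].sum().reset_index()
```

group by rep, sum of units:
rep
Ben      62
Dana     70
Fay      56
Jon      18
Quinn    29
Tom      65
Zoe      44
Name: units, dtype: int64
reset_index():
     rep  units
0    Ben     62
1   Dana     70
2    Fay     56
3    Jon     18
4  Quinn     29
5    Tom     65
6    Zoe     44
take first 5 rows:
     rep  units
0    Ben     62
1   Dana     70
2    Fay     56
3    Jon     18
4  Quinn     29
Finally, sum of column 'units' = 235.

235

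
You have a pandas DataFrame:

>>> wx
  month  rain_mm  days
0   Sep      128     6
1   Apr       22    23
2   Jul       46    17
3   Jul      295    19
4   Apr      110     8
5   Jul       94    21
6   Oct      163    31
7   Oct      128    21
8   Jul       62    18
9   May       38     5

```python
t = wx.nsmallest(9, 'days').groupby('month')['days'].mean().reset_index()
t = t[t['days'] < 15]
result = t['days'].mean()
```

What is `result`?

take 9 rows with smallest days:
  month  rain_mm  days
9   May       38     5
0   Sep      128     6
4   Apr      110     8
2   Jul       46    17
8   Jul       62    18
3   Jul      295    19
5   Jul       94    21
7   Oct      128    21
1   Apr       22    23
group by month, mean of days:
month
Apr    15.50
Jul    18.75
May     5.00
Oct    21.00
Sep     6.00
Name: days, dtype: float64
reset_index():
  month   days
0   Apr  15.50
1   Jul  18.75
2   May   5.00
3   Oct  21.00
4   Sep   6.00
filter rows where days < 15:
  month  days
2   May   5.0
4   Sep   6.0

5.5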